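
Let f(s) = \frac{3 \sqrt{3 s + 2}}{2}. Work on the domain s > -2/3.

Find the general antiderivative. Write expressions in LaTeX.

For F(s) to be correct the identity F'(s) - f(s) = 0 must hold.
Check: d/ds[\frac{\left(3 s + 2\right)^{\frac{3}{2}}}{3}] = \frac{3 \sqrt{3 s + 2}}{2} = f(s).

F(s) = \frac{\left(3 s + 2\right)^{\frac{3}{2}}}{3} + C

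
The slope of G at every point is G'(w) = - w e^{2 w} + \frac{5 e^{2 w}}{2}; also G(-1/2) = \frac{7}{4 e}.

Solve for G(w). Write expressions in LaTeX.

Recognize the product-rule pattern: G'(w) = u'v + uv' with u = \frac{3}{2} - \frac{w}{2}, v = e^{2 w}, so integration by parts undoes it.
A general antiderivative is \frac{\left(3 - w\right) e^{2 w}}{2} + C.
The condition gives C = \frac{7}{4 e} - (\frac{7}{4 e}) = 0.
So G(w) = \frac{\left(3 - w\right) e^{2 w}}{2}.
Check: d/dw[\frac{\left(3 - w\right) e^{2 w}}{2}] = - w e^{2 w} + \frac{5 e^{2 w}}{2} = G'(w).

G(w) = \frac{\left(3 - w\right) e^{2 w}}{2}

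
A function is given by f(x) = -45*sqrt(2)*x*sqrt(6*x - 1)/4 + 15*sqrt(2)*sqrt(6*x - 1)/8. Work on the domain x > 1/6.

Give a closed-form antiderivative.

Integrate term by term and add the pieces.
Check: d/dx[-(3*x - 1/2)**(5/2)] = sqrt(2)*(-90*x*sqrt(6*x - 1) + 15*sqrt(6*x - 1))/8, which equals f(x).

An antiderivative is F(x) = -(3*x - 1/2)**(5/2).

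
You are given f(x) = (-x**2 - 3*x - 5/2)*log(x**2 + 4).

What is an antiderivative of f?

An antiderivative is F(x) = -(6*x**3*log(x**2 + 4) - 4*x**3 + 27*x**2*log(x**2 + 4) - 27*x**2 + 45*x*log(x**2 + 4) - 42*x + 108*log(x**2 + 4) + 84*atan(x/2))/18.

Differentiate the proposed F(x) back; it has to land on f(x) exactly.
Check: d/dx[-(6*x**3*log(x**2 + 4) - 4*x**3 + 27*x**2*log(x**2 + 4) - 27*x**2 + 45*x*log(x**2 + 4) - 42*x + 108*log(x**2 + 4) + 84*atan(x/2))/18] = -x**2*log(x**2 + 4) - 3*x*log(x**2 + 4) - 5*log(x**2 + 4)/2, which equals f(x).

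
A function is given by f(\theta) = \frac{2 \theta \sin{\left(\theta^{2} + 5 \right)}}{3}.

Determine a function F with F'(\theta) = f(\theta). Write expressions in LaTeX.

f matches the chain-rule pattern g'(h)*h' with inner function h(\theta) = \theta^{2} + 5; substituting u = h(\theta) collapses the integral.
Check: d/d\theta[- \frac{\cos{\left(\theta^{2} + 5 \right)}}{3}] = \frac{2 \theta \sin{\left(\theta^{2} + 5 \right)}}{3} = f(\theta).

An antiderivative is F(\theta) = - \frac{\cos{\left(\theta^{2} + 5 \right)}}{3}.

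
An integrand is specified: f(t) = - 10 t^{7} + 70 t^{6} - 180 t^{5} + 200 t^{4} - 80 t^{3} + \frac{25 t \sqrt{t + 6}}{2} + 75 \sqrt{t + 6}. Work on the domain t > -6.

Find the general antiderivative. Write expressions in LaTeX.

F(t) = - \frac{5 \left(t^{8} - 8 t^{7} + 24 t^{6} - 32 t^{5} + 16 t^{4} - 4 t^{2} \sqrt{t + 6} - 48 t \sqrt{t + 6} - 144 \sqrt{t + 6}\right)}{4} + C

The integrand splits into summands that can be handled one at a time.
Check: d/dt[- \frac{5 \left(t^{8} - 8 t^{7} + 24 t^{6} - 32 t^{5} + 16 t^{4} - 4 t^{2} \sqrt{t + 6} - 48 t \sqrt{t + 6} - 144 \sqrt{t + 6}\right)}{4}] = \frac{- 20 t^{7} \sqrt{t + 6} + 140 t^{6} \sqrt{t + 6} - 360 t^{5} \sqrt{t + 6} + 400 t^{4} \sqrt{t + 6} - 160 t^{3} \sqrt{t + 6} + 25 t^{2} + 300 t + 900}{2 \sqrt{t + 6}}, which equals f(t).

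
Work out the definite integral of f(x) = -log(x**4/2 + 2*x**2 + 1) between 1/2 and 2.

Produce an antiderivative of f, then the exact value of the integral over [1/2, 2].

Antiderivative: F(x) = -x*log(x**4/2 + 2*x**2 + 1) + 4*x - 2*sqrt(2 - sqrt(2))*atan(x/sqrt(2 - sqrt(2))) - 2*sqrt(sqrt(2) + 2)*atan(x/sqrt(sqrt(2) + 2)); value = -2*log(17) - 2*sqrt(sqrt(2) + 2)*atan(2/sqrt(sqrt(2) + 2)) - 2*sqrt(2 - sqrt(2))*atan(2/sqrt(2 - sqrt(2))) + log(49/32)/2 + 2*sqrt(2 - sqrt(2))*atan(1/(2*sqrt(2 - sqrt(2)))) + 2*sqrt(sqrt(2) + 2)*atan(1/(2*sqrt(sqrt(2) + 2))) + 6

Recover f(x) by differentiating a candidate F(x); any mismatch rules it out.
F(x) = -x*log(x**4/2 + 2*x**2 + 1) + 4*x - 2*sqrt(2 - sqrt(2))*atan(x/sqrt(2 - sqrt(2))) - 2*sqrt(sqrt(2) + 2)*atan(x/sqrt(sqrt(2) + 2)) is an antiderivative of f.
Check: d/dx[-x*log(x**4/2 + 2*x**2 + 1) + 4*x - 2*sqrt(2 - sqrt(2))*atan(x/sqrt(2 - sqrt(2))) - 2*sqrt(sqrt(2) + 2)*atan(x/sqrt(sqrt(2) + 2))] = -log(x**4/2 + 2*x**2 + 1) = f(x).
F(2) = -2*log(17) - 2*sqrt(sqrt(2) + 2)*atan(2/sqrt(sqrt(2) + 2)) - 2*sqrt(2 - sqrt(2))*atan(2/sqrt(2 - sqrt(2))) + 8; F(1/2) = -2*sqrt(sqrt(2) + 2)*atan(1/(2*sqrt(sqrt(2) + 2))) - 2*sqrt(2 - sqrt(2))*atan(1/(2*sqrt(2 - sqrt(2)))) - log(49/32)/2 + 2.
Integral = F(2) - F(1/2) = -2*log(17) - 2*sqrt(sqrt(2) + 2)*atan(2/sqrt(sqrt(2) + 2)) - 2*sqrt(2 - sqrt(2))*atan(2/sqrt(2 - sqrt(2))) + log(49/32)/2 + 2*sqrt(2 - sqrt(2))*atan(1/(2*sqrt(2 - sqrt(2)))) + 2*sqrt(sqrt(2) + 2)*atan(1/(2*sqrt(sqrt(2) + 2))) + 6.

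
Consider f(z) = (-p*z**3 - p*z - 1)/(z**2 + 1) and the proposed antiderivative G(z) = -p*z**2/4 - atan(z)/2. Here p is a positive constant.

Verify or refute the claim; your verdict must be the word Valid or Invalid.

Invalid: d/dz[G] - f = (p*z**3 + p*z + 1)/(2*z**2 + 2), which is not 0.

d/dz[G] = (-p*z**3 - p*z - 1)/(2*z**2 + 2)
d/dz[G] - f(z) = (p*z**3 + p*z + 1)/(2*z**2 + 2) != 0.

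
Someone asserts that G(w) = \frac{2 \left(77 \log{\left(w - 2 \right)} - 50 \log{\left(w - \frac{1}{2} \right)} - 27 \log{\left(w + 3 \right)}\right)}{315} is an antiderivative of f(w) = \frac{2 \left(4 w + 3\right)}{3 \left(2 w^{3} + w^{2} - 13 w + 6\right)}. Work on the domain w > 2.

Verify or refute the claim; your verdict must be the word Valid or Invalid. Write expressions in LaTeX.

Valid - the claim checks out under differentiation.

d/dw[G] = \frac{8 w + 6}{6 w^{3} + 3 w^{2} - 39 w + 18}
This equals f(w) exactly, so the claim holds.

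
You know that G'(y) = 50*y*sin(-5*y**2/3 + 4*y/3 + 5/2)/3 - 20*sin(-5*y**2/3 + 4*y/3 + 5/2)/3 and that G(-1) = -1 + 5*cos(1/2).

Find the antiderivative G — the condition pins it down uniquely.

The substitution u = -5*y**2/3 + 4*y/3 + 5/2 works: G'(y) is exactly (dG/du)*(du/dy) for that inner function.
A general antiderivative is 5*cos(-5*y**2/3 + 4*y/3 + 5/2) + C.
The condition gives C = -1 + 5*cos(1/2) - (5*cos(1/2)) = -1.
So G(y) = 5*cos(-5*y**2/3 + 4*y/3 + 5/2) - 1.
Check: d/dy[5*cos(-5*y**2/3 + 4*y/3 + 5/2) - 1] = 50*y*sin(-5*y**2/3 + 4*y/3 + 5/2)/3 - 20*sin(-5*y**2/3 + 4*y/3 + 5/2)/3 = G'(y).

G(y) = 5*cos(-5*y**2/3 + 4*y/3 + 5/2) - 1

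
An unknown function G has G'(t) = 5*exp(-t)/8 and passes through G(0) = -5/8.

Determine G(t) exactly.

G(t) = -5*exp(-t)/8

Since d/dt undoes antidifferentiation here, G(t) must give back the stated G'(t).
A general antiderivative is -5*exp(-t)/8 + C.
The condition gives C = -5/8 - (-5/8) = 0.
So G(t) = -5*exp(-t)/8.
Check: d/dt[-5*exp(-t)/8] = 5*exp(-t)/8 = G'(t).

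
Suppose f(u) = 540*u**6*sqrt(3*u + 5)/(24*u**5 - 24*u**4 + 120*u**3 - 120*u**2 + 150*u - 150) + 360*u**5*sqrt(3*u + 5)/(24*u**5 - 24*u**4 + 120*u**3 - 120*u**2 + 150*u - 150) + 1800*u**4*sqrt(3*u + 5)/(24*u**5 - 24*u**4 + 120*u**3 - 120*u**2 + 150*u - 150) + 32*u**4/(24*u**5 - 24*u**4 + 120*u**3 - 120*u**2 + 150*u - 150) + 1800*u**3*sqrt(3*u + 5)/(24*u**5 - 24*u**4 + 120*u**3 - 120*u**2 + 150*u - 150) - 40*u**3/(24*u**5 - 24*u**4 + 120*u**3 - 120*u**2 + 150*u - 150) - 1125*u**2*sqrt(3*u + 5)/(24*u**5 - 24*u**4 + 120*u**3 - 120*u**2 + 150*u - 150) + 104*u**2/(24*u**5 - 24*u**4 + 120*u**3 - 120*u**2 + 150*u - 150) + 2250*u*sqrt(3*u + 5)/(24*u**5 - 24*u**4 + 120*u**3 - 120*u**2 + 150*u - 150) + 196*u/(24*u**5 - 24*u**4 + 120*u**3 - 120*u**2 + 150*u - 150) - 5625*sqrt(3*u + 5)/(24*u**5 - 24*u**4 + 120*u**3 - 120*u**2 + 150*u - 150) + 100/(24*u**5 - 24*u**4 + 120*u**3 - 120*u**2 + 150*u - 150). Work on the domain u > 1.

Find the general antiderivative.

F(u) = (5*u/3 + 2)/(u**2 + 5/2) + (3*u + 5)**(5/2) + 4*log(2*u - 2)/3 + C

Integrate term by term and add the pieces.
Check: d/du[(5*u/3 + 2)/(u**2 + 5/2) + (3*u + 5)**(5/2) + 4*log(2*u - 2)/3] = (540*u**6*sqrt(3*u + 5) + 360*u**5*sqrt(3*u + 5) + 1800*u**4*sqrt(3*u + 5) + 32*u**4 + 1800*u**3*sqrt(3*u + 5) - 40*u**3 - 1125*u**2*sqrt(3*u + 5) + 104*u**2 + 2250*u*sqrt(3*u + 5) + 196*u - 5625*sqrt(3*u + 5) + 100)/(24*u**5 - 24*u**4 + 120*u**3 - 120*u**2 + 150*u - 150), which equals f(u).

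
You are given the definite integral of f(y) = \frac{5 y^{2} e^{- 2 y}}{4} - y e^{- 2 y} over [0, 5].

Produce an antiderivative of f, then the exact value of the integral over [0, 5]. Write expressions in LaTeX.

f has the shape u'v + uv' for u = - \frac{5 y^{2}}{8} - \frac{y}{8} - \frac{1}{16} and v = e^{- 2 y} — it is the derivative of the product u*v.
F(y) = - \frac{\left(10 y^{2} + 2 y + 1\right) e^{- 2 y}}{16} is an antiderivative of f.
Check: d/dy[- \frac{\left(10 y^{2} + 2 y + 1\right) e^{- 2 y}}{16}] = \frac{\left(5 y^{2} - 4 y\right) e^{- 2 y}}{4}, which equals f(y).
F(5) = - \frac{261}{16 e^{10}}; F(0) = - \frac{1}{16}.
Integral = F(5) - F(0) = \frac{1}{16} - \frac{261}{16 e^{10}}.

Antiderivative: F(y) = - \frac{\left(10 y^{2} + 2 y + 1\right) e^{- 2 y}}{16}; value = \frac{1}{16} - \frac{261}{16 e^{10}}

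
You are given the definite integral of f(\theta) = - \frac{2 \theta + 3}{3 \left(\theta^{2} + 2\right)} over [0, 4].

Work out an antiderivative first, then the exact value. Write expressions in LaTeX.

Antiderivative: F(\theta) = \frac{- 2 \log{\left(\theta^{2} + 2 \right)} - 3 \sqrt{2} \operatorname{atan}{\left(\frac{\sqrt{2} \theta}{2} \right)}}{6}; value = - \frac{\log{\left(18 \right)}}{3} - \frac{\sqrt{2} \operatorname{atan}{\left(2 \sqrt{2} \right)}}{2} + \frac{\log{\left(2 \right)}}{3}

For F(\theta) to be correct the identity F'(\theta) - f(\theta) = 0 must hold.
F(\theta) = \frac{- 2 \log{\left(\theta^{2} + 2 \right)} - 3 \sqrt{2} \operatorname{atan}{\left(\frac{\sqrt{2} \theta}{2} \right)}}{6} is an antiderivative of f.
Check: d/d\theta[\frac{- 2 \log{\left(\theta^{2} + 2 \right)} - 3 \sqrt{2} \operatorname{atan}{\left(\frac{\sqrt{2} \theta}{2} \right)}}{6}] = \frac{- 2 \theta - 3}{3 \theta^{2} + 6}, which equals f(\theta).
F(4) = - \frac{\log{\left(18 \right)}}{3} - \frac{\sqrt{2} \operatorname{atan}{\left(2 \sqrt{2} \right)}}{2}; F(0) = - \frac{\log{\left(2 \right)}}{3}.
Integral = F(4) - F(0) = - \frac{\log{\left(18 \right)}}{3} - \frac{\sqrt{2} \operatorname{atan}{\left(2 \sqrt{2} \right)}}{2} + \frac{\log{\left(2 \right)}}{3}.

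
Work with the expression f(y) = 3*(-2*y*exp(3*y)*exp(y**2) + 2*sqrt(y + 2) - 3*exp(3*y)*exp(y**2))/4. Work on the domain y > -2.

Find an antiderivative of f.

An antiderivative is F(y) = y*sqrt(y + 2) + 2*sqrt(y + 2) - 3*exp(3*y)*exp(y**2)/4.

Any candidate F(y) must reproduce f(y) exactly when differentiated.
Check: d/dy[y*sqrt(y + 2) + 2*sqrt(y + 2) - 3*exp(3*y)*exp(y**2)/4] = (-6*y*sqrt(y + 2)*exp(3*y)*exp(y**2) + 6*y - 9*sqrt(y + 2)*exp(3*y)*exp(y**2) + 12)/(4*sqrt(y + 2)), which equals f(y).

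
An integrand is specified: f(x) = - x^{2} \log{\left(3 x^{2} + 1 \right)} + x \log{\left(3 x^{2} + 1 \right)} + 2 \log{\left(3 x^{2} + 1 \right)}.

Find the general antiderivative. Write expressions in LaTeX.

Integrate term by term and add the pieces.
Check: d/dx[- \frac{x^{3} \log{\left(3 x^{2} + 1 \right)}}{3} + \frac{2 x^{3}}{9} + \frac{x^{2} \log{\left(3 x^{2} + 1 \right)}}{2} - \frac{x^{2}}{2} + 2 x \log{\left(3 x^{2} + 1 \right)} - \frac{38 x}{9} + \frac{\log{\left(x^{2} + \frac{1}{3} \right)}}{6} + \frac{38 \sqrt{3} \operatorname{atan}{\left(\sqrt{3} x \right)}}{27}] = - x^{2} \log{\left(3 x^{2} + 1 \right)} + x \log{\left(3 x^{2} + 1 \right)} + 2 \log{\left(3 x^{2} + 1 \right)} = f(x).

F(x) = - \frac{x^{3} \log{\left(3 x^{2} + 1 \right)}}{3} + \frac{2 x^{3}}{9} + \frac{x^{2} \log{\left(3 x^{2} + 1 \right)}}{2} - \frac{x^{2}}{2} + 2 x \log{\left(3 x^{2} + 1 \right)} - \frac{38 x}{9} + \frac{\log{\left(x^{2} + \frac{1}{3} \right)}}{6} + \frac{38 \sqrt{3} \operatorname{atan}{\left(\sqrt{3} x \right)}}{27} + C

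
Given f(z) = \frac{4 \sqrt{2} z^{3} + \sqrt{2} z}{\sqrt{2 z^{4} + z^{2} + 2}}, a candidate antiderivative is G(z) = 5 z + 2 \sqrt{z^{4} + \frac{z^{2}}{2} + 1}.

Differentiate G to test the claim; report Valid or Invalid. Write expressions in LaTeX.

d/dz[G] = \frac{4 \sqrt{2} z^{3} + \sqrt{2} z + 5 \sqrt{2 z^{4} + z^{2} + 2}}{\sqrt{2 z^{4} + z^{2} + 2}}
d/dz[G] - f(z) = 5 != 0.

Invalid: d/dz[G] - f = 5, which is not 0.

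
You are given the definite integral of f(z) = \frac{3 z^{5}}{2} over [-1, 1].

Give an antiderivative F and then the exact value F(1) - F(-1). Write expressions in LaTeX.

Differentiate the proposed F(z) back; it has to land on f(z) exactly.
F(z) = \frac{z^{6}}{4} is an antiderivative of f.
Check: d/dz[\frac{z^{6}}{4}] = \frac{3 z^{5}}{2} = f(z).
F(1) = \frac{1}{4}; F(-1) = \frac{1}{4}.
Integral = F(1) - F(-1) = 0.

Antiderivative: F(z) = \frac{z^{6}}{4}; value = 0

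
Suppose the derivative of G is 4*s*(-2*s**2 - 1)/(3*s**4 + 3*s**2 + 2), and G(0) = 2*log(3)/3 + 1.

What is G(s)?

G(s) = -(2*log(s**4/2 + s**2/2 + 1/3) - 3)/3

The substitution u = s**4/2 + s**2/2 + 1/3 works: G'(s) is exactly (dG/du)*(du/ds) for that inner function.
A general antiderivative is -2*log(s**4/2 + s**2/2 + 1/3)/3 + C.
The condition gives C = 2*log(3)/3 + 1 - (2*log(3)/3) = 1.
So G(s) = -(2*log(s**4/2 + s**2/2 + 1/3) - 3)/3.
Check: d/ds[-(2*log(s**4/2 + s**2/2 + 1/3) - 3)/3] = (-8*s**3 - 4*s)/(3*s**4 + 3*s**2 + 2), which equals G'(s).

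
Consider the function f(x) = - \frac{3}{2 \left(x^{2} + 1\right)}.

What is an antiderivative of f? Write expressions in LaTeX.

For F(x) to be correct the identity F'(x) - f(x) = 0 must hold.
Check: d/dx[- \frac{3 \operatorname{atan}{\left(x \right)}}{2}] = - \frac{3}{2 x^{2} + 2}, which equals f(x).

An antiderivative is F(x) = - \frac{3 \operatorname{atan}{\left(x \right)}}{2}.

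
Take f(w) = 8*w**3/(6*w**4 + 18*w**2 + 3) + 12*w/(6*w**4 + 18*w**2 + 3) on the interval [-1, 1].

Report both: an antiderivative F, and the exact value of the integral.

f matches the chain-rule pattern g'(h)*h' with inner function h(w) = 2*w**4/3 + 2*w**2 + 1/3; substituting u = h(w) collapses the integral.
F(w) = log(2*w**4/3 + 2*w**2 + 1/3)/3 is an antiderivative of f.
Check: d/dw[log(2*w**4/3 + 2*w**2 + 1/3)/3] = (8*w**3 + 12*w)/(6*w**4 + 18*w**2 + 3), which equals f(w).
F(1) = log(3)/3; F(-1) = log(3)/3.
Integral = F(1) - F(-1) = 0.

Antiderivative: F(w) = log(2*w**4/3 + 2*w**2 + 1/3)/3; value = 0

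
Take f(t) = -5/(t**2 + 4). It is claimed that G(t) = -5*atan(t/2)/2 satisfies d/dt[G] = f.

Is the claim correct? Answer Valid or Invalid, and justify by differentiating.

Valid: G'(t) = f(t).

d/dt[G] = -5/(t**2 + 4)
This equals f(t) exactly, so the claim holds.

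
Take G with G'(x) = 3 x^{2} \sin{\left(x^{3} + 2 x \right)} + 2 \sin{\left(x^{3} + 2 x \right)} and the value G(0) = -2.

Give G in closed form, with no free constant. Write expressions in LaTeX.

G(x) = - \cos{\left(x^{3} + 2 x \right)} - 1

The substitution u = x^{3} + 2 x works: G'(x) is exactly (dG/du)*(du/dx) for that inner function.
A general antiderivative is - \cos{\left(x^{3} + 2 x \right)} + C.
The condition gives C = -2 - (-1) = -1.
So G(x) = - \cos{\left(x^{3} + 2 x \right)} - 1.
Check: d/dx[- \cos{\left(x^{3} + 2 x \right)} - 1] = 3 x^{2} \sin{\left(x^{3} + 2 x \right)} + 2 \sin{\left(x^{3} + 2 x \right)} = G'(x).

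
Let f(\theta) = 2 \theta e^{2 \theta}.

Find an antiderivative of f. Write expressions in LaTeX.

Recognize the product-rule pattern: f = u'v + uv' with u = \theta - \frac{1}{2}, v = e^{2 \theta}, so integration by parts undoes it.
Check: d/d\theta[\theta e^{2 \theta} - \frac{e^{2 \theta}}{2}] = 2 \theta e^{2 \theta} = f(\theta).

An antiderivative is F(\theta) = \theta e^{2 \theta} - \frac{e^{2 \theta}}{2}.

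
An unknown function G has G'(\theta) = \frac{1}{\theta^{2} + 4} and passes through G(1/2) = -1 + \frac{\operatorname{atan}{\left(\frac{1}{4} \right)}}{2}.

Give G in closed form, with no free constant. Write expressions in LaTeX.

Recover the given G'(\theta) by differentiating a candidate G(\theta); any mismatch rules it out.
A general antiderivative is \frac{\operatorname{atan}{\left(\frac{\theta}{2} \right)}}{2} + C.
The condition gives C = -1 + \frac{\operatorname{atan}{\left(\frac{1}{4} \right)}}{2} - (\frac{\operatorname{atan}{\left(\frac{1}{4} \right)}}{2}) = -1.
So G(\theta) = \frac{\operatorname{atan}{\left(\frac{\theta}{2} \right)}}{2} - 1.
Check: d/d\theta[\frac{\operatorname{atan}{\left(\frac{\theta}{2} \right)}}{2} - 1] = \frac{1}{\theta^{2} + 4} = G'(\theta).

G(\theta) = \frac{\operatorname{atan}{\left(\frac{\theta}{2} \right)}}{2} - 1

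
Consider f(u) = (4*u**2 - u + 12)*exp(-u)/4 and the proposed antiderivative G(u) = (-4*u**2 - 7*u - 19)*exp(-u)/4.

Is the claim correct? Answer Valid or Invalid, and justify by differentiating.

Valid - differentiating G returns exactly f.

d/du[G] = (4*u**2 - u + 12)*exp(-u)/4
This equals f(u) exactly, so the claim holds.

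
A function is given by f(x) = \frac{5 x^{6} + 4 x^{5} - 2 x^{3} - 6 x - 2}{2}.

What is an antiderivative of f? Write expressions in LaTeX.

An antiderivative F(x) passes only if d/dx[F] lands on f(x) exactly.
Check: d/dx[\frac{x \left(30 x^{6} + 28 x^{5} - 21 x^{3} - 126 x - 84\right)}{84}] = \frac{5 x^{6}}{2} + 2 x^{5} - x^{3} - 3 x - 1, which equals f(x).

An antiderivative is F(x) = \frac{x \left(30 x^{6} + 28 x^{5} - 21 x^{3} - 126 x - 84\right)}{84}.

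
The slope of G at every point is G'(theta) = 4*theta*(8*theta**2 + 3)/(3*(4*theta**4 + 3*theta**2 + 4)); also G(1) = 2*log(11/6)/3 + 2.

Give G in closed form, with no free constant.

G(theta) = 2*log(2*theta**4/3 + theta**2/2 + 2/3)/3 + 2

The substitution u = 2*theta**4/3 + theta**2/2 + 2/3 works: G'(theta) is exactly (dG/du)*(du/dtheta) for that inner function.
A general antiderivative is 2*log(2*theta**4/3 + theta**2/2 + 2/3)/3 + C.
The condition gives C = 2*log(11/6)/3 + 2 - (2*log(11/6)/3) = 2.
So G(theta) = 2*log(2*theta**4/3 + theta**2/2 + 2/3)/3 + 2.
Check: d/dtheta[2*log(2*theta**4/3 + theta**2/2 + 2/3)/3 + 2] = (32*theta**3 + 12*theta)/(12*theta**4 + 9*theta**2 + 12), which equals G'(theta).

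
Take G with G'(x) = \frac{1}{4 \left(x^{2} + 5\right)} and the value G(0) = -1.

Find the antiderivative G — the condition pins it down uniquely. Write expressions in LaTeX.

Differentiate the proposed G(x) back; it has to land on the given G'(x).
A general antiderivative is \frac{\sqrt{5} \operatorname{atan}{\left(\frac{\sqrt{5} x}{5} \right)}}{20} + C.
The condition gives C = -1 - (0) = -1.
So G(x) = \frac{\sqrt{5} \operatorname{atan}{\left(\frac{\sqrt{5} x}{5} \right)}}{20} - 1.
Check: d/dx[\frac{\sqrt{5} \operatorname{atan}{\left(\frac{\sqrt{5} x}{5} \right)}}{20} - 1] = \frac{1}{4 x^{2} + 20}, which equals G'(x).

G(x) = \frac{\sqrt{5} \operatorname{atan}{\left(\frac{\sqrt{5} x}{5} \right)}}{20} - 1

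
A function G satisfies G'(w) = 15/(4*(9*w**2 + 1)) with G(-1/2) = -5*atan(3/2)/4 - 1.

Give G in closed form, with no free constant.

G(w) = 5*atan(3*w)/4 - 1

Whatever form G(w) takes, its d/dw must return the stated G'(w).
A general antiderivative is 5*atan(3*w)/4 + C.
The condition gives C = -5*atan(3/2)/4 - 1 - (-5*atan(3/2)/4) = -1.
So G(w) = 5*atan(3*w)/4 - 1.
Check: d/dw[5*atan(3*w)/4 - 1] = 15/(36*w**2 + 4), which equals G'(w).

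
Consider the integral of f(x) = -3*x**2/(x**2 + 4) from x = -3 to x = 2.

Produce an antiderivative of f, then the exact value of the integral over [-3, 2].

Any candidate F(x) must reproduce f(x) exactly when differentiated.
F(x) = -3*(x - 2*atan(x/2)) is an antiderivative of f.
Check: d/dx[-3*(x - 2*atan(x/2))] = -3*x**2/(x**2 + 4) = f(x).
F(2) = -6 + 3*pi/2; F(-3) = 9 - 6*atan(3/2).
Integral = F(2) - F(-3) = -15 + 3*pi/2 + 6*atan(3/2).

Antiderivative: F(x) = -3*(x - 2*atan(x/2)); value = -15 + 3*pi/2 + 6*atan(3/2)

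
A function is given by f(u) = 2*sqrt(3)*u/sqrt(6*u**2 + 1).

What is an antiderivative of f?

An antiderivative is F(u) = sqrt(3)*sqrt(6*u**2 + 1)/3.

The substitution w = 2*u**2 + 1/3 works: f is exactly (dF/dw)*(dw/du) for that inner function.
Check: d/du[sqrt(3)*sqrt(6*u**2 + 1)/3] = 2*sqrt(3)*u/sqrt(6*u**2 + 1) = f(u).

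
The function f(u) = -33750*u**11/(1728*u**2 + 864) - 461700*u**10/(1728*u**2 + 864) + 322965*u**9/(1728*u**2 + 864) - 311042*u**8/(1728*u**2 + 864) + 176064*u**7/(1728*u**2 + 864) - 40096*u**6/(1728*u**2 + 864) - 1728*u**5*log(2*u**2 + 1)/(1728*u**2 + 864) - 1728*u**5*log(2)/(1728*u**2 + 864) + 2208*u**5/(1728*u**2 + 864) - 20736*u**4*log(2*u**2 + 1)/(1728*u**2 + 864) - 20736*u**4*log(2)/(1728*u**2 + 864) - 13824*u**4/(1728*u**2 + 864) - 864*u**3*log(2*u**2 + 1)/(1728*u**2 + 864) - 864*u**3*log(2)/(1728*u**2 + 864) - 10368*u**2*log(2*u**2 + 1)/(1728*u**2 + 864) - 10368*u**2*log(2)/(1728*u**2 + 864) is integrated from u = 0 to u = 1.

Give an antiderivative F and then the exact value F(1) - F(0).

Antiderivative: F(u) = -125*u**10/64 - 475*u**9/16 + 295*u**8/12 - 179*u**7/27 + 16*u**6/27 - u**4*log(2*u**2 + 1)/4 - u**4*log(2)/4 - 4*u**3*log(2*u**2 + 1) - 4*u**3*log(2); value = -22627/1728 - 17*log(6)/4

f has the shape v'r + vr' for v = -u**4/4 - 4*u**3 and r = -(-5*u**2/2 + 2*u/3)**3/2 + log(4*u**2 + 2) — it is the derivative of the product v*r.
F(u) = -125*u**10/64 - 475*u**9/16 + 295*u**8/12 - 179*u**7/27 + 16*u**6/27 - u**4*log(2*u**2 + 1)/4 - u**4*log(2)/4 - 4*u**3*log(2*u**2 + 1) - 4*u**3*log(2) is an antiderivative of f.
Check: d/du[-125*u**10/64 - 475*u**9/16 + 295*u**8/12 - 179*u**7/27 + 16*u**6/27 - u**4*log(2*u**2 + 1)/4 - u**4*log(2)/4 - 4*u**3*log(2*u**2 + 1) - 4*u**3*log(2)] = (-33750*u**11 - 461700*u**10 + 322965*u**9 - 311042*u**8 + 176064*u**7 - 40096*u**6 - 1728*u**5*log(2*u**2 + 1) - 1728*u**5*log(2) + 2208*u**5 - 20736*u**4*log(2*u**2 + 1) - 20736*u**4*log(2) - 13824*u**4 - 864*u**3*log(2*u**2 + 1) - 864*u**3*log(2) - 10368*u**2*log(2*u**2 + 1) - 10368*u**2*log(2))/(1728*u**2 + 864), which equals f(u).
F(1) = -22627/1728 - 17*log(3)/4 - 17*log(2)/4; F(0) = 0.
Integral = F(1) - F(0) = -22627/1728 - 17*log(6)/4.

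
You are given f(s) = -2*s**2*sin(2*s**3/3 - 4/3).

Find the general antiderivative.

f matches the chain-rule pattern g'(h)*h' with inner function h(s) = 2*s**3/3 - 4/3; substituting u = h(s) collapses the integral.
Check: d/ds[cos(2*s**3/3 - 4/3)] = -2*s**2*sin(2*s**3/3 - 4/3) = f(s).

F(s) = cos(2*s**3/3 - 4/3) + C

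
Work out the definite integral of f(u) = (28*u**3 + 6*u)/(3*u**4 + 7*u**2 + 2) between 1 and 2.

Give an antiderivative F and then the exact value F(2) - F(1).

Antiderivative: F(u) = -(-15*log(u**2 + 2) + log(2*u**2 + 2/3))/3; value = -5*log(3) - log(26/3)/3 + log(8/3)/3 + 5*log(6)

A first test for any F(u): its u-derivative must equal f(u) identically.
F(u) = -(-15*log(u**2 + 2) + log(2*u**2 + 2/3))/3 is an antiderivative of f.
Check: d/du[-(-15*log(u**2 + 2) + log(2*u**2 + 2/3))/3] = (28*u**3 + 6*u)/(3*u**4 + 7*u**2 + 2) = f(u).
F(2) = -log(26/3)/3 + 5*log(6); F(1) = -log(8/3)/3 + 5*log(3).
Integral = F(2) - F(1) = -5*log(3) - log(26/3)/3 + log(8/3)/3 + 5*log(6).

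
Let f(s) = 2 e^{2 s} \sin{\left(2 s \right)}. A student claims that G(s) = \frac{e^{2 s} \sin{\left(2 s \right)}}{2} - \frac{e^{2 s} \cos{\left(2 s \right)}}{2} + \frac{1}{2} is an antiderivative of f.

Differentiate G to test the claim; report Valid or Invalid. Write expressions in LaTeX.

Valid. The derivative of G reproduces f.

d/ds[G] = 2 e^{2 s} \sin{\left(2 s \right)}
This equals f(s) exactly, so the claim holds.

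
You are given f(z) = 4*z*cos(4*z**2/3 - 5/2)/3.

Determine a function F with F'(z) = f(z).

An antiderivative is F(z) = sin(4*z**2/3 - 5/2)/2.

f matches the chain-rule pattern g'(h)*h' with inner function h(z) = 4*z**2/3 - 5/2; substituting u = h(z) collapses the integral.
Check: d/dz[sin(4*z**2/3 - 5/2)/2] = 4*z*cos(4*z**2/3 - 5/2)/3 = f(z).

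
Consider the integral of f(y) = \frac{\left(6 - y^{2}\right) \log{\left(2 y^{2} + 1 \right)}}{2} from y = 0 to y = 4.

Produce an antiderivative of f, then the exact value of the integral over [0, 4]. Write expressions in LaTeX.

A first test for any F(y): its y-derivative must equal f(y) identically.
F(y) = \frac{y^{3}}{9} - \frac{37 y}{6} + \left(- \frac{y^{3}}{6} + 3 y\right) \log{\left(2 y^{2} + 1 \right)} + \frac{37 \sqrt{2} \operatorname{atan}{\left(\sqrt{2} y \right)}}{12} is an antiderivative of f.
Check: d/dy[\frac{y^{3}}{9} - \frac{37 y}{6} + \left(- \frac{y^{3}}{6} + 3 y\right) \log{\left(2 y^{2} + 1 \right)} + \frac{37 \sqrt{2} \operatorname{atan}{\left(\sqrt{2} y \right)}}{12}] = - \frac{y^{2} \log{\left(2 y^{2} + 1 \right)}}{2} + 3 \log{\left(2 y^{2} + 1 \right)}, which equals f(y).
F(4) = - \frac{158}{9} + \frac{4 \log{\left(33 \right)}}{3} + \frac{37 \sqrt{2} \operatorname{atan}{\left(4 \sqrt{2} \right)}}{12}; F(0) = 0.
Integral = F(4) - F(0) = - \frac{158}{9} + \frac{4 \log{\left(33 \right)}}{3} + \frac{37 \sqrt{2} \operatorname{atan}{\left(4 \sqrt{2} \right)}}{12}.

Antiderivative: F(y) = \frac{y^{3}}{9} - \frac{37 y}{6} + \left(- \frac{y^{3}}{6} + 3 y\right) \log{\left(2 y^{2} + 1 \right)} + \frac{37 \sqrt{2} \operatorname{atan}{\left(\sqrt{2} y \right)}}{12}; value = - \frac{158}{9} + \frac{4 \log{\left(33 \right)}}{3} + \frac{37 \sqrt{2} \operatorname{atan}{\left(4 \sqrt{2} \right)}}{12}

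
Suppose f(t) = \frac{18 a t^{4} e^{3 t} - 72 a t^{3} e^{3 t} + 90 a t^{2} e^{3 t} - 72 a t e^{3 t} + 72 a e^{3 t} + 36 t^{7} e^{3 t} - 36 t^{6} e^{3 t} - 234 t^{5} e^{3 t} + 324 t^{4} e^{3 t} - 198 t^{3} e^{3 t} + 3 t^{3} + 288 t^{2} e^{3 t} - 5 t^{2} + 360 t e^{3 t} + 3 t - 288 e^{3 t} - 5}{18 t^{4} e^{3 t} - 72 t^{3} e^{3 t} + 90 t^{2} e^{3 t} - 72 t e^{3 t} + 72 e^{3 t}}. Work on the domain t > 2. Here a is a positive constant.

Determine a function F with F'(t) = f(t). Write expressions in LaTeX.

A candidate is checked by its d/dt: the result must match f(t).
Check: d/dt[a t + \frac{t^{4}}{2} + 2 t^{3} + \frac{t^{2}}{2} - 4 \operatorname{atan}{\left(t \right)} - \frac{1}{18 t e^{3 t} - 36 e^{3 t}}] = \frac{18 a t^{4} e^{3 t} - 72 a t^{3} e^{3 t} + 90 a t^{2} e^{3 t} - 72 a t e^{3 t} + 72 a e^{3 t} + 36 t^{7} e^{3 t} - 36 t^{6} e^{3 t} - 234 t^{5} e^{3 t} + 324 t^{4} e^{3 t} - 198 t^{3} e^{3 t} + 3 t^{3} + 288 t^{2} e^{3 t} - 5 t^{2} + 360 t e^{3 t} + 3 t - 288 e^{3 t} - 5}{18 t^{4} e^{3 t} - 72 t^{3} e^{3 t} + 90 t^{2} e^{3 t} - 72 t e^{3 t} + 72 e^{3 t}} = f(t).

An antiderivative is F(t) = a t + \frac{t^{4}}{2} + 2 t^{3} + \frac{t^{2}}{2} - 4 \operatorname{atan}{\left(t \right)} - \frac{1}{18 t e^{3 t} - 36 e^{3 t}}.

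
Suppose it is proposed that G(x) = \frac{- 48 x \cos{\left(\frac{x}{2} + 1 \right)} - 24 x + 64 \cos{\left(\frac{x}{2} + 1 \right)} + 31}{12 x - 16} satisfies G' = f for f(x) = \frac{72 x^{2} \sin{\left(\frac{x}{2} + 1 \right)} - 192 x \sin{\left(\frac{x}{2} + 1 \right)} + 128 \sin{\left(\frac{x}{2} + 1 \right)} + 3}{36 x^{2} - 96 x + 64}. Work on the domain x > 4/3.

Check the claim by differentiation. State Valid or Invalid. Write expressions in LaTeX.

d/dx[G] = \frac{72 x^{2} \sin{\left(\frac{x}{2} + 1 \right)} - 192 x \sin{\left(\frac{x}{2} + 1 \right)} + 128 \sin{\left(\frac{x}{2} + 1 \right)} + 3}{36 x^{2} - 96 x + 64}
This equals f(x) exactly, so the claim holds.

Valid: G'(x) = f(x).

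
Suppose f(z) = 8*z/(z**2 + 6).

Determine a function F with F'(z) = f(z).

f matches the chain-rule pattern g'(h)*h' with inner function h(z) = z**2 + 6; substituting u = h(z) collapses the integral.
Check: d/dz[4*log(z**2 + 6)] = 8*z/(z**2 + 6) = f(z).

An antiderivative is F(z) = 4*log(z**2 + 6).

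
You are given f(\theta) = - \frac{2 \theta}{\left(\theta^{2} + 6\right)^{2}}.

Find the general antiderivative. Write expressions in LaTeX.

F(\theta) = \frac{1}{\theta^{2} + 6} + C

f matches the chain-rule pattern g'(h)*h' with inner function h(\theta) = 2 \theta^{2} + 12; substituting u = h(\theta) collapses the integral.
Check: d/d\theta[\frac{1}{\theta^{2} + 6}] = - \frac{2 \theta}{\theta^{4} + 12 \theta^{2} + 36}, which equals f(\theta).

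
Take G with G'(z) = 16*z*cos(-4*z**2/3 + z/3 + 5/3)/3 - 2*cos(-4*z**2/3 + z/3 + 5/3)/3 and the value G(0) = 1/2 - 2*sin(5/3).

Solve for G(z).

G(z) = -(4*sin(-4*z**2/3 + z/3 + 5/3) - 1)/2

The substitution u = -4*z**2/3 + z/3 + 5/3 works: G'(z) is exactly (dG/du)*(du/dz) for that inner function.
A general antiderivative is -2*sin(-4*z**2/3 + z/3 + 5/3) + C.
The condition gives C = 1/2 - 2*sin(5/3) - (-2*sin(5/3)) = 1/2.
So G(z) = -(4*sin(-4*z**2/3 + z/3 + 5/3) - 1)/2.
Check: d/dz[-(4*sin(-4*z**2/3 + z/3 + 5/3) - 1)/2] = 16*z*cos(-4*z**2/3 + z/3 + 5/3)/3 - 2*cos(-4*z**2/3 + z/3 + 5/3)/3 = G'(z).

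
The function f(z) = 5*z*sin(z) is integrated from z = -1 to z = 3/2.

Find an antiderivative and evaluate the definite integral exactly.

Antiderivative: F(z) = 5*(-z*cos(z) + sin(z)); value = -5*cos(1) - 15*cos(3/2)/2 + 5*sin(1) + 5*sin(3/2)

Differentiate the proposed F(z) back; it has to land on f(z) exactly.
F(z) = 5*(-z*cos(z) + sin(z)) is an antiderivative of f.
Check: d/dz[5*(-z*cos(z) + sin(z))] = 5*z*sin(z) = f(z).
F(3/2) = -15*cos(3/2)/2 + 5*sin(3/2); F(-1) = -5*sin(1) + 5*cos(1).
Integral = F(3/2) - F(-1) = -5*cos(1) - 15*cos(3/2)/2 + 5*sin(1) + 5*sin(3/2).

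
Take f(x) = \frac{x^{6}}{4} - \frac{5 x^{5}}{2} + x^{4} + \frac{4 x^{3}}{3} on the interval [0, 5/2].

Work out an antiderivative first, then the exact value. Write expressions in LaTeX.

Integrate term by term and add the pieces.
F(x) = \frac{x^{7}}{28} - \frac{5 x^{6}}{12} + \frac{x^{5}}{5} + \frac{x^{4}}{3} is an antiderivative of f.
Check: d/dx[\frac{x^{7}}{28} - \frac{5 x^{6}}{12} + \frac{x^{5}}{5} + \frac{x^{4}}{3}] = \frac{x^{6}}{4} - \frac{5 x^{5}}{2} + x^{4} + \frac{4 x^{3}}{3} = f(x).
F(5/2) = - \frac{509375}{10752}; F(0) = 0.
Integral = F(5/2) - F(0) = - \frac{509375}{10752}.

Antiderivative: F(x) = \frac{x^{7}}{28} - \frac{5 x^{6}}{12} + \frac{x^{5}}{5} + \frac{x^{4}}{3}; value = - \frac{509375}{10752}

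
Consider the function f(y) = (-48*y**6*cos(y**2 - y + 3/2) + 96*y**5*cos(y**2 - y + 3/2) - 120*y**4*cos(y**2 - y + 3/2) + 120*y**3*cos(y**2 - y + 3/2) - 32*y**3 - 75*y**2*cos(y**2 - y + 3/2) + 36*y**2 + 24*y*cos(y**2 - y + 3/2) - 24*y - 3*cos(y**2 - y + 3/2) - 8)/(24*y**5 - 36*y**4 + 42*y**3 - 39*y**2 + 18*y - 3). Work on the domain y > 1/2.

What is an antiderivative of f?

Whatever form F(y) takes, F'(y) = f(y) is non-negotiable.
Check: d/dy[(-3*(2*y - 1)**2*sin(y**2 - y + 3/2) - 4*(2*y - 1)**2*atan(y) + 3)/(3*(2*y - 1)**2)] = (-48*y**6*cos(y**2 - y + 3/2) + 96*y**5*cos(y**2 - y + 3/2) - 120*y**4*cos(y**2 - y + 3/2) + 120*y**3*cos(y**2 - y + 3/2) - 32*y**3 - 75*y**2*cos(y**2 - y + 3/2) + 36*y**2 + 24*y*cos(y**2 - y + 3/2) - 24*y - 3*cos(y**2 - y + 3/2) - 8)/(24*y**5 - 36*y**4 + 42*y**3 - 39*y**2 + 18*y - 3) = f(y).

An antiderivative is F(y) = (-3*(2*y - 1)**2*sin(y**2 - y + 3/2) - 4*(2*y - 1)**2*atan(y) + 3)/(3*(2*y - 1)**2).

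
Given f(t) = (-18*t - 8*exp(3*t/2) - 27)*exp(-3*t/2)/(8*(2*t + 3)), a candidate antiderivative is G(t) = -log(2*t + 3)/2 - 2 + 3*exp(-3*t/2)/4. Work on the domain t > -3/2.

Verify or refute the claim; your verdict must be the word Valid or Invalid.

Valid - the claim checks out under differentiation.

d/dt[G] = (-18*t - 8*exp(3*t/2) - 27)/(16*t*exp(3*t/2) + 24*exp(3*t/2))
This equals f(t) exactly, so the claim holds.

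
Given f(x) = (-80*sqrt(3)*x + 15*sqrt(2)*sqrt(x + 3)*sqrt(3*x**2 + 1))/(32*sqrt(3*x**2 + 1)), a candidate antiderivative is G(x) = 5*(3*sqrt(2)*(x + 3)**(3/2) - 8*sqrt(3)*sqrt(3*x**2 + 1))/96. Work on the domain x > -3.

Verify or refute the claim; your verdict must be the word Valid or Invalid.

d/dx[G] = (-80*sqrt(3)*x + 15*sqrt(2)*sqrt(x + 3)*sqrt(3*x**2 + 1))/(64*sqrt(3*x**2 + 1))
d/dx[G] - f(x) = (80*sqrt(3)*x - 15*sqrt(2)*sqrt(x + 3)*sqrt(3*x**2 + 1))/(64*sqrt(3*x**2 + 1)) != 0.

Invalid: d/dx[G] - f = (80*sqrt(3)*x - 15*sqrt(2)*sqrt(x + 3)*sqrt(3*x**2 + 1))/(64*sqrt(3*x**2 + 1)), which is not 0.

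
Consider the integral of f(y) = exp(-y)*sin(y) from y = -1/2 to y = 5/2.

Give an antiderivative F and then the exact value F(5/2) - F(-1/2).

Antiderivative: F(y) = -(sin(y) + cos(y))*exp(-y)/2; value = -exp(1/2)*sin(1/2)/2 - exp(-5/2)*sin(5/2)/2 - exp(-5/2)*cos(5/2)/2 + exp(1/2)*cos(1/2)/2

A first test for any F(y): its y-derivative must equal f(y) identically.
F(y) = -(sin(y) + cos(y))*exp(-y)/2 is an antiderivative of f.
Check: d/dy[-(sin(y) + cos(y))*exp(-y)/2] = exp(-y)*sin(y) = f(y).
F(5/2) = -exp(-5/2)*sin(5/2)/2 - exp(-5/2)*cos(5/2)/2; F(-1/2) = -exp(1/2)*cos(1/2)/2 + exp(1/2)*sin(1/2)/2.
Integral = F(5/2) - F(-1/2) = -exp(1/2)*sin(1/2)/2 - exp(-5/2)*sin(5/2)/2 - exp(-5/2)*cos(5/2)/2 + exp(1/2)*cos(1/2)/2.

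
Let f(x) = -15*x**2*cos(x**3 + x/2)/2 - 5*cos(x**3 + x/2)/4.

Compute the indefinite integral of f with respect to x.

F(x) = -5*sin(x**3 + x/2)/2 + C

f matches the chain-rule pattern g'(h)*h' with inner function h(x) = x**3 + x/2; substituting u = h(x) collapses the integral.
Check: d/dx[-5*sin(x**3 + x/2)/2] = -15*x**2*cos(x**3 + x/2)/2 - 5*cos(x**3 + x/2)/4 = f(x).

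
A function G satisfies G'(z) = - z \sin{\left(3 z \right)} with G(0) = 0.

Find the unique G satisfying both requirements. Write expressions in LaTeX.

Whatever form G(z) takes, its d/dz must return the stated G'(z).
A general antiderivative is \frac{z \cos{\left(3 z \right)}}{3} - \frac{\sin{\left(3 z \right)}}{9} + C.
The condition gives C = 0 - (0) = 0.
So G(z) = \frac{3 z \cos{\left(3 z \right)} - \sin{\left(3 z \right)}}{9}.
Check: d/dz[\frac{3 z \cos{\left(3 z \right)} - \sin{\left(3 z \right)}}{9}] = - z \sin{\left(3 z \right)} = G'(z).

G(z) = \frac{3 z \cos{\left(3 z \right)} - \sin{\left(3 z \right)}}{9}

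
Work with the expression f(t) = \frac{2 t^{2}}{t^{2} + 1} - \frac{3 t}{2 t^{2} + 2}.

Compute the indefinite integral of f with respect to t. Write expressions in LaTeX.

The integrand splits into summands that can be handled one at a time.
Check: d/dt[\frac{8 t - 3 \log{\left(t^{2} + 1 \right)} - 8 \operatorname{atan}{\left(t \right)}}{4}] = \frac{4 t^{2} - 3 t}{2 t^{2} + 2}, which equals f(t).

F(t) = \frac{8 t - 3 \log{\left(t^{2} + 1 \right)} - 8 \operatorname{atan}{\left(t \right)}}{4} + C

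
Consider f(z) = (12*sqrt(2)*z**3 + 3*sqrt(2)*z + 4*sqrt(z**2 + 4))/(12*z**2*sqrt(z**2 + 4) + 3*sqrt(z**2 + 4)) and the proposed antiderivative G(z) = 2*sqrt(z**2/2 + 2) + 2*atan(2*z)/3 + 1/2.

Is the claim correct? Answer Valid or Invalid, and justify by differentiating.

d/dz[G] = (12*sqrt(2)*z**3 + 3*sqrt(2)*z + 4*sqrt(z**2 + 4))/(12*z**2*sqrt(z**2 + 4) + 3*sqrt(z**2 + 4))
This equals f(z) exactly, so the claim holds.

Valid. The derivative of G reproduces f.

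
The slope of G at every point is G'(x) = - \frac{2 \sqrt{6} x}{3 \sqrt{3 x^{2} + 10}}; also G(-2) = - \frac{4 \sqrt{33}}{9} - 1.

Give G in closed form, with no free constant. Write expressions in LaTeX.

G(x) = \frac{- 2 \sqrt{6} \sqrt{3 x^{2} + 10} - 9}{9}

G'(x) matches the chain-rule pattern g'(h)*h' with inner function h(x) = \frac{x^{2}}{2} + \frac{5}{3}; substituting u = h(x) collapses the integral.
A general antiderivative is - \frac{4 \sqrt{\frac{x^{2}}{2} + \frac{5}{3}}}{3} + C.
The condition gives C = - \frac{4 \sqrt{33}}{9} - 1 - (- \frac{4 \sqrt{33}}{9}) = -1.
So G(x) = \frac{- 2 \sqrt{6} \sqrt{3 x^{2} + 10} - 9}{9}.
Check: d/dx[\frac{- 2 \sqrt{6} \sqrt{3 x^{2} + 10} - 9}{9}] = - \frac{2 \sqrt{6} x}{3 \sqrt{3 x^{2} + 10}} = G'(x).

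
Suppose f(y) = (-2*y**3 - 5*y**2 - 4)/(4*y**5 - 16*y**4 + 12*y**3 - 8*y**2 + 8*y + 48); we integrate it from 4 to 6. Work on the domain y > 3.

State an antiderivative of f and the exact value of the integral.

Antiderivative: F(y) = (-927*log(y - 3) + 880*log(y - 2) - 77*log(y + 1) + 62*log(y**2 + 2) + 76*sqrt(2)*atan(sqrt(2)*y/2))/1584; value = -103*log(3)/176 - 5*log(2)/9 - 31*log(18)/792 - 7*log(7)/144 - 19*sqrt(2)*atan(2*sqrt(2))/396 + 7*log(5)/144 + 19*sqrt(2)*atan(3*sqrt(2))/396 + 31*log(38)/792 + 5*log(4)/9

The denominator factors as 4*(y - 3)*(y - 2)*(y + 1)*(y**2 + 2); partial fractions split f into directly integrable pieces: (31*y + 38)/(396*(y**2 + 2)) - 7/(144*(y + 1)) + 5/(9*(y - 2)) - 103/(176*(y - 3)).
F(y) = (-927*log(y - 3) + 880*log(y - 2) - 77*log(y + 1) + 62*log(y**2 + 2) + 76*sqrt(2)*atan(sqrt(2)*y/2))/1584 is an antiderivative of f.
Check: d/dy[(-927*log(y - 3) + 880*log(y - 2) - 77*log(y + 1) + 62*log(y**2 + 2) + 76*sqrt(2)*atan(sqrt(2)*y/2))/1584] = (-2*y**3 - 5*y**2 - 4)/(4*y**5 - 16*y**4 + 12*y**3 - 8*y**2 + 8*y + 48) = f(y).
F(6) = -103*log(3)/176 - 7*log(7)/144 + 19*sqrt(2)*atan(3*sqrt(2))/396 + 31*log(38)/792 + 5*log(4)/9; F(4) = -7*log(5)/144 + 19*sqrt(2)*atan(2*sqrt(2))/396 + 31*log(18)/792 + 5*log(2)/9.
Integral = F(6) - F(4) = -103*log(3)/176 - 5*log(2)/9 - 31*log(18)/792 - 7*log(7)/144 - 19*sqrt(2)*atan(2*sqrt(2))/396 + 7*log(5)/144 + 19*sqrt(2)*atan(3*sqrt(2))/396 + 31*log(38)/792 + 5*log(4)/9.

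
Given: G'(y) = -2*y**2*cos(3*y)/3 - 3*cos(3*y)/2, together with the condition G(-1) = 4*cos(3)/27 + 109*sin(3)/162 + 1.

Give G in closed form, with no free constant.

The integrand splits into summands that can be handled one at a time.
A general antiderivative is -2*y**2*sin(3*y)/9 - 4*y*cos(3*y)/27 - 73*sin(3*y)/162 + C.
The condition gives C = 4*cos(3)/27 + 109*sin(3)/162 + 1 - (4*cos(3)/27 + 109*sin(3)/162) = 1.
So G(y) = -2*y**2*sin(3*y)/9 - 4*y*cos(3*y)/27 - 73*sin(3*y)/162 + 1.
Check: d/dy[-2*y**2*sin(3*y)/9 - 4*y*cos(3*y)/27 - 73*sin(3*y)/162 + 1] = -2*y**2*cos(3*y)/3 - 3*cos(3*y)/2 = G'(y).

G(y) = -2*y**2*sin(3*y)/9 - 4*y*cos(3*y)/27 - 73*sin(3*y)/162 + 1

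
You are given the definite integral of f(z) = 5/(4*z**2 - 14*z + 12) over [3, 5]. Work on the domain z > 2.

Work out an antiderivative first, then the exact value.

The denominator factors as 2*(z - 2)*(2*z - 3); partial fractions split f into directly integrable pieces: -5/(2*z - 3) + 5/(2*(z - 2)).
F(z) = 5*log(z - 2)/2 - 5*log(z - 3/2)/2 is an antiderivative of f.
Check: d/dz[5*log(z - 2)/2 - 5*log(z - 3/2)/2] = 5/(4*z**2 - 14*z + 12) = f(z).
F(5) = -5*log(7/2)/2 + 5*log(3)/2; F(3) = -5*log(3/2)/2.
Integral = F(5) - F(3) = -5*log(7/2)/2 + 5*log(3/2)/2 + 5*log(3)/2.

Antiderivative: F(z) = 5*log(z - 2)/2 - 5*log(z - 3/2)/2; value = -5*log(7/2)/2 + 5*log(3/2)/2 + 5*log(3)/2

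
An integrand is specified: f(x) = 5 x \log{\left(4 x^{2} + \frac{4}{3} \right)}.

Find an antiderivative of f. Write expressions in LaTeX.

An antiderivative is F(x) = \frac{5 x^{2} \log{\left(x^{2} + \frac{1}{3} \right)}}{2} - \frac{5 x^{2}}{2} + 5 x^{2} \log{\left(2 \right)} + \frac{5 \log{\left(3 x^{2} + 1 \right)}}{6}.

Check any antiderivative F(x) by computing F'(x) and comparing it with f(x).
Check: d/dx[\frac{5 x^{2} \log{\left(x^{2} + \frac{1}{3} \right)}}{2} - \frac{5 x^{2}}{2} + 5 x^{2} \log{\left(2 \right)} + \frac{5 \log{\left(3 x^{2} + 1 \right)}}{6}] = 5 x \log{\left(x^{2} + \frac{1}{3} \right)} + 10 x \log{\left(2 \right)}, which equals f(x).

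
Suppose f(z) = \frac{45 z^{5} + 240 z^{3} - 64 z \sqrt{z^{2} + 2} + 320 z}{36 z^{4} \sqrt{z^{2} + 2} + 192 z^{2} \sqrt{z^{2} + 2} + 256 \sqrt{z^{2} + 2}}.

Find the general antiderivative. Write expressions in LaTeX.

Differentiate the proposed F(z) back; it has to land on f(z) exactly.
Check: d/dz[\frac{15 \sqrt{z^{2} + 2} \left(3 z^{2} + 8\right) + 32}{12 \left(3 z^{2} + 8\right)}] = \frac{45 z^{5} + 240 z^{3} - 64 z \sqrt{z^{2} + 2} + 320 z}{36 z^{4} \sqrt{z^{2} + 2} + 192 z^{2} \sqrt{z^{2} + 2} + 256 \sqrt{z^{2} + 2}} = f(z).

F(z) = \frac{15 \sqrt{z^{2} + 2} \left(3 z^{2} + 8\right) + 32}{12 \left(3 z^{2} + 8\right)} + C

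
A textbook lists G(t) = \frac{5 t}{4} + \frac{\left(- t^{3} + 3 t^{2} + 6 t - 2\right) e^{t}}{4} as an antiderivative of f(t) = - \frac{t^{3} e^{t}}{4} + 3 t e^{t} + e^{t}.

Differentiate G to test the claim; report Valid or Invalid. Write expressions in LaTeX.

d/dt[G] = - \frac{t^{3} e^{t}}{4} + 3 t e^{t} + e^{t} + \frac{5}{4}
d/dt[G] - f(t) = \frac{5}{4} != 0.

Invalid: d/dt[G] - f = \frac{5}{4}, which is not 0.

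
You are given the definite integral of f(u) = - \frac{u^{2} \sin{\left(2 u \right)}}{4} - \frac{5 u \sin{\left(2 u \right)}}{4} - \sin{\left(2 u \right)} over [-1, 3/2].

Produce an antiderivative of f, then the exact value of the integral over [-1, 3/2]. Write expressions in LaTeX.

Antiderivative: F(u) = \frac{2 u^{2} \cos{\left(2 u \right)} - 2 u \sin{\left(2 u \right)} + 10 u \cos{\left(2 u \right)} - 5 \sin{\left(2 u \right)} + 7 \cos{\left(2 u \right)}}{16}; value = \frac{53 \cos{\left(3 \right)}}{32} - \frac{3 \sin{\left(2 \right)}}{16} - \frac{\sin{\left(3 \right)}}{2} + \frac{\cos{\left(2 \right)}}{16}

The integrand splits into summands that can be handled one at a time.
F(u) = \frac{2 u^{2} \cos{\left(2 u \right)} - 2 u \sin{\left(2 u \right)} + 10 u \cos{\left(2 u \right)} - 5 \sin{\left(2 u \right)} + 7 \cos{\left(2 u \right)}}{16} is an antiderivative of f.
Check: d/du[\frac{2 u^{2} \cos{\left(2 u \right)} - 2 u \sin{\left(2 u \right)} + 10 u \cos{\left(2 u \right)} - 5 \sin{\left(2 u \right)} + 7 \cos{\left(2 u \right)}}{16}] = - \frac{u^{2} \sin{\left(2 u \right)}}{4} - \frac{5 u \sin{\left(2 u \right)}}{4} - \sin{\left(2 u \right)} = f(u).
F(3/2) = \frac{53 \cos{\left(3 \right)}}{32} - \frac{\sin{\left(3 \right)}}{2}; F(-1) = - \frac{\cos{\left(2 \right)}}{16} + \frac{3 \sin{\left(2 \right)}}{16}.
Integral = F(3/2) - F(-1) = \frac{53 \cos{\left(3 \right)}}{32} - \frac{3 \sin{\left(2 \right)}}{16} - \frac{\sin{\left(3 \right)}}{2} + \frac{\cos{\left(2 \right)}}{16}.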